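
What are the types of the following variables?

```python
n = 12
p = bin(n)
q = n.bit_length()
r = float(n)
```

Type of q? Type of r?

int.bit_length() returns int; float() returns float

int, float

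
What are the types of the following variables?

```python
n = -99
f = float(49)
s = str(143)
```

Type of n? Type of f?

n is int; f is float

int, float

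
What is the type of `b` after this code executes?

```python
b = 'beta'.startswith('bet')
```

str.startswith() returns bool

bool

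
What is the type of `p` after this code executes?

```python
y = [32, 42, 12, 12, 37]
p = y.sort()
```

list.sort() returns None (sorts in place)

NoneType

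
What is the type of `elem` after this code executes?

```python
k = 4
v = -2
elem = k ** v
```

int ** negative int returns float

float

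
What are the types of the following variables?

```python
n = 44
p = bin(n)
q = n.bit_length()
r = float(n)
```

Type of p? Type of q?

bin() returns str; int.bit_length() returns int

str, int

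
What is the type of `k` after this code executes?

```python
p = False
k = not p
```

'not' always returns bool

bool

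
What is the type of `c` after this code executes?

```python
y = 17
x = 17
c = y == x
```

Equality comparison returns bool

bool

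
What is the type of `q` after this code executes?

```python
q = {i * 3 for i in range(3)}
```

A set comprehension {expr for x in iterable} produces a set

set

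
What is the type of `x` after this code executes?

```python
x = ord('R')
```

ord() returns int (Unicode code point)

int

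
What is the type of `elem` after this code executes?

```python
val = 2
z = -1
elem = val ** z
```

int ** negative int returns float

float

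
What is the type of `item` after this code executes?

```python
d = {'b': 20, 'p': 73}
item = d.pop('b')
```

dict.pop() returns the value (int)

int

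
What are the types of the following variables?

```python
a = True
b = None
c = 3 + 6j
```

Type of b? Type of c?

b is NoneType; c is complex

NoneType, complex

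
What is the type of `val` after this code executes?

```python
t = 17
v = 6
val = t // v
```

int // int returns int (17 // 6 = 2)

int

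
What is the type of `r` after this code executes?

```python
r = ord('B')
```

ord() returns int (Unicode code point)

int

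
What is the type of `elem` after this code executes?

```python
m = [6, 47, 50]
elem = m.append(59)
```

list.append() returns None (mutates in place)

NoneType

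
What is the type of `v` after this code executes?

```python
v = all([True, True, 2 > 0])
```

all() returns bool

bool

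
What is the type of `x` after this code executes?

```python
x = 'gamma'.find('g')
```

str.find() returns int (index, or -1)

int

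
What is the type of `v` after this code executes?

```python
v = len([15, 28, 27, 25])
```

len() always returns int

int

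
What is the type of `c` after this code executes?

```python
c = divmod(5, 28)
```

divmod() returns a tuple (quotient, remainder)

tuple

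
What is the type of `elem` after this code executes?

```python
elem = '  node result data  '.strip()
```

str.strip() returns str

str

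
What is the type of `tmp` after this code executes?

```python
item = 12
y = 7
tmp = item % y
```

int % int returns int (12 % 7 = 5)

int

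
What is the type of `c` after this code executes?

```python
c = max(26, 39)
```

max() of ints returns int

int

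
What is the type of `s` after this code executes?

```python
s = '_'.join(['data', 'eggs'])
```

str.join() returns str

str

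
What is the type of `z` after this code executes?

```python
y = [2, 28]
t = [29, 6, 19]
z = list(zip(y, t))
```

list(zip(...)) returns a list of tuples

list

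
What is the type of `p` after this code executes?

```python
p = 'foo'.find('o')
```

str.find() returns int (index, or -1)

int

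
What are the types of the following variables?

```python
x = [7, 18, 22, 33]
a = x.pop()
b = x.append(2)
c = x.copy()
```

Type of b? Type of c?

list.append() returns None; list.copy() returns list

NoneType, list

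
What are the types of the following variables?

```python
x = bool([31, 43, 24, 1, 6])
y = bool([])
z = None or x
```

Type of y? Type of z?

bool() returns bool; None or <bool> returns the bool

bool, bool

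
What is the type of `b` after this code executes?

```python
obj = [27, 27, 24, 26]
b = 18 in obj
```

'in' operator returns bool

bool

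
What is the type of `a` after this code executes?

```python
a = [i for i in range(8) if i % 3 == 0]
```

A list comprehension [...] produces a list

list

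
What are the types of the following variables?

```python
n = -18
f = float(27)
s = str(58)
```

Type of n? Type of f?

n is int; f is float

int, float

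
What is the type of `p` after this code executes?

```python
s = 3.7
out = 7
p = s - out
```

float - int returns float (3.7 - 7 = -3.3)

float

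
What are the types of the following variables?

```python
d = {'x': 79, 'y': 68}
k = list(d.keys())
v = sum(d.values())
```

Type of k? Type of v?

list(...) returns list; sum of int values returns int

list, int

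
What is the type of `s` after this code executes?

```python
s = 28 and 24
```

'and' returns the last value when all truthy (24, which is int)

int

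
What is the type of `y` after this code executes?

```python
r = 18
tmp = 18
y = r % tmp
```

int % int returns int (18 % 18 = 0)

int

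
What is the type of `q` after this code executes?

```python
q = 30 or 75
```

'or' returns the first truthy value (30, which is int)

int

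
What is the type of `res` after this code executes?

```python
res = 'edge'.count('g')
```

str.count() returns int

int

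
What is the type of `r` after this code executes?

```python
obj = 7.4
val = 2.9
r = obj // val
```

float // float returns float (floor division preserves float type)

float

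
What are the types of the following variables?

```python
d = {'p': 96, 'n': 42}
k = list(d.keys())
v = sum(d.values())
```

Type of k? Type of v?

list(...) returns list; sum of int values returns int

list, int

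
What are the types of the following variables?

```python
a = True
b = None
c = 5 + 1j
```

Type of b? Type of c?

b is NoneType; c is complex

NoneType, complex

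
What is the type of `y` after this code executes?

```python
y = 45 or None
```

'or' returns first truthy value (45, int)

int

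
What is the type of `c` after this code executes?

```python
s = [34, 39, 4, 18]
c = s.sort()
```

list.sort() returns None (sorts in place)

NoneType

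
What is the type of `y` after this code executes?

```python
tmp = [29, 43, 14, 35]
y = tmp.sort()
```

list.sort() returns None (sorts in place)

NoneType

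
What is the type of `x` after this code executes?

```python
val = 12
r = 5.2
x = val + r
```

int + float returns float (12 + 5.2 = 17.2)

float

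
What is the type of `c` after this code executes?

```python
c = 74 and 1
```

'and' returns the last value when all truthy (1, which is int)

int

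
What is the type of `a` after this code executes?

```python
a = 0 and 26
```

'and' returns the first falsy value (0, which is int)

int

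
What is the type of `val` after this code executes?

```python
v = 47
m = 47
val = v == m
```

Equality comparison returns bool

bool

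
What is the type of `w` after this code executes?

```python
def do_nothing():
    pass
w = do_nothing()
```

A function with no return statement returns None

NoneType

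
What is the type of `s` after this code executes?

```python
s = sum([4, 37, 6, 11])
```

sum() of ints returns int

int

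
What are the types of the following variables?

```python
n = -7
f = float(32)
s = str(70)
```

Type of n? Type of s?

n is int; s is str

int, str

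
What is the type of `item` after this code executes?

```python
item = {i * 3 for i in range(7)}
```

A set comprehension {expr for x in iterable} produces a set

set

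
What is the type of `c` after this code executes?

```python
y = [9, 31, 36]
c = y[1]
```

Indexing a list of ints returns int (y[1] = 31)

int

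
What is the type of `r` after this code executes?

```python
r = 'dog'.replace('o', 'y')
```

str.replace() returns str

str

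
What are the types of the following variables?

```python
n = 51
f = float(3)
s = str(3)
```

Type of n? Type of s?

n is int; s is str

int, str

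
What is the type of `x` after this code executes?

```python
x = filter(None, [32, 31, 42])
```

filter() returns a filter iterator object

filter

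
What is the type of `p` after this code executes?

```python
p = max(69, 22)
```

max() of ints returns int

int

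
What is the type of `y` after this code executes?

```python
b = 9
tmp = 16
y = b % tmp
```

int % int returns int (9 % 16 = 9)

int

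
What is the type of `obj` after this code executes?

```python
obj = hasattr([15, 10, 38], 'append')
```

hasattr() returns bool

bool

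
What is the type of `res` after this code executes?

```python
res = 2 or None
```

'or' returns first truthy value (2, int)

int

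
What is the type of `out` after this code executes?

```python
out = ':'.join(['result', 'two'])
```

str.join() returns str

str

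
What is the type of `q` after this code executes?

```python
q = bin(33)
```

bin() returns str representation

str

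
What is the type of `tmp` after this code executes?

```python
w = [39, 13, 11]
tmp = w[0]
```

Indexing a list of ints returns int (w[0] = 39)

int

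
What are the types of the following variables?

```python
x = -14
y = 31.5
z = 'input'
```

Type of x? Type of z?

x is int; z is str

int, str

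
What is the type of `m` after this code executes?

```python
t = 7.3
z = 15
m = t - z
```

float - int returns float (7.3 - 15 = -7.7)

float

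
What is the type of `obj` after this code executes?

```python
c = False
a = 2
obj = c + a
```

bool + int returns int (False is 0, so 0 + 2 = 2)

int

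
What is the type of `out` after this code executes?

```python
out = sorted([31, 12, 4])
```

sorted() always returns list

list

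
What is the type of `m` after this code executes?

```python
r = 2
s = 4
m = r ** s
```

int ** positive int returns int (2 ** 4 = 16)

int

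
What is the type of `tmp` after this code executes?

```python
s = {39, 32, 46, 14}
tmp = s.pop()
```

Popping from a set of ints returns int

int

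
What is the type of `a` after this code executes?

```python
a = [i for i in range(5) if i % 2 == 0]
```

A list comprehension [...] produces a list

list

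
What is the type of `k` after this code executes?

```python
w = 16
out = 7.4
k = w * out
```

int * float returns float (16 * 7.4 = 118.4)

float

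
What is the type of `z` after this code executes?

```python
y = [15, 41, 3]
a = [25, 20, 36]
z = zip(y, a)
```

zip() returns a zip iterator object

zip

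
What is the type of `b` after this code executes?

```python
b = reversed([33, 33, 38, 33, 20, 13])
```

reversed() on a list returns a list_reverseiterator

list_reverseiterator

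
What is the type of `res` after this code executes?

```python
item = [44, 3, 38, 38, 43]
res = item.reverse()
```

list.reverse() returns None

NoneType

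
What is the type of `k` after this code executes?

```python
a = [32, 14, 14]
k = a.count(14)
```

list.count() returns int

int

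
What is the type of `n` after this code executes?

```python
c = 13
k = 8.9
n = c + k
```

int + float returns float (13 + 8.9 = 21.9)

float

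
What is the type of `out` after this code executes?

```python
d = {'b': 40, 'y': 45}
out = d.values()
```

.values() returns a dict_values view object

dict_values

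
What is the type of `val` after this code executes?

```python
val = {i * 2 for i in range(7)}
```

A set comprehension {expr for x in iterable} produces a set

set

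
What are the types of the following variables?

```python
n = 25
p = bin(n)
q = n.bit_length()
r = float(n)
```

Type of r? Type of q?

float() returns float; int.bit_length() returns int

float, int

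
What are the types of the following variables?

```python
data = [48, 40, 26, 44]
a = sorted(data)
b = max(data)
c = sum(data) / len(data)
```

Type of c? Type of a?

int / int returns float; sorted() returns list

float, list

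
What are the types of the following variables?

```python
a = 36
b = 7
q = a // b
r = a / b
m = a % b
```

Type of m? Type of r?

int % int returns int; int / int returns float

int, float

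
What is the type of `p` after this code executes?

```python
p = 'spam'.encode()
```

str.encode() returns bytes

bytes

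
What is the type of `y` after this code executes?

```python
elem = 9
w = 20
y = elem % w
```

int % int returns int (9 % 20 = 9)

int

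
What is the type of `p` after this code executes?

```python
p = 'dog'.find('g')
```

str.find() returns int (index, or -1)

int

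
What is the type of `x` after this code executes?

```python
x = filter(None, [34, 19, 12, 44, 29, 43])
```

filter() returns a filter iterator object

filter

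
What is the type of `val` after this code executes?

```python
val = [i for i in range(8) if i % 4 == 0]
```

A list comprehension [...] produces a list

list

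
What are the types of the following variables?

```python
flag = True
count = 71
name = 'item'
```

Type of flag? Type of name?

flag is bool; name is str

bool, str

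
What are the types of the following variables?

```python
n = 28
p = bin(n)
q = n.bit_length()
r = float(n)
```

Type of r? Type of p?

float() returns float; bin() returns str

float, str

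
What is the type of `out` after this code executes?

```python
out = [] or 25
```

'or' returns first truthy value (25, which is int)

int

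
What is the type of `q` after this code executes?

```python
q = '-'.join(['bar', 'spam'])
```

str.join() returns str

str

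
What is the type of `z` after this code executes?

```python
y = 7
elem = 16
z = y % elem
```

int % int returns int (7 % 16 = 7)

int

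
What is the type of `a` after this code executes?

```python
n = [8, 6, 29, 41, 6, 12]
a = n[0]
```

Indexing a list of ints returns int (n[0] = 8)

int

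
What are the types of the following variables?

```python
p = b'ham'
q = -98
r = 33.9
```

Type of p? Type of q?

p is bytes; q is int

bytes, int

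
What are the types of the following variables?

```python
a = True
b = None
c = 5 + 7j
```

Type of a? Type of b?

a is bool; b is NoneType

bool, NoneType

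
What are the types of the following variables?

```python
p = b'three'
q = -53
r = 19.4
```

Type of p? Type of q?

p is bytes; q is int

bytes, int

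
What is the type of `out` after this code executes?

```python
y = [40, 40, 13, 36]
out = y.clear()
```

list.clear() returns None

NoneType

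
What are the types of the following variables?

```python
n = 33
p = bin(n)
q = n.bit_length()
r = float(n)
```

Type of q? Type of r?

int.bit_length() returns int; float() returns float

int, float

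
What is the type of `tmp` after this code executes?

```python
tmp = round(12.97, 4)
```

round() with ndigits arg returns float

float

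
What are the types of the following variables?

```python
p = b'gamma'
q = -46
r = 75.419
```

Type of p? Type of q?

p is bytes; q is int

bytes, int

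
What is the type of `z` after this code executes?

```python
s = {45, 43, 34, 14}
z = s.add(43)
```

set.add() returns None (mutates in place)

NoneType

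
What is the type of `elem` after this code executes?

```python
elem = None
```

None has type NoneType

NoneType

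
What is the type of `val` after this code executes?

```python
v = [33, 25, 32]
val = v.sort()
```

list.sort() returns None (sorts in place)

NoneType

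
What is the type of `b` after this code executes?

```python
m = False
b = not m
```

'not' always returns bool

bool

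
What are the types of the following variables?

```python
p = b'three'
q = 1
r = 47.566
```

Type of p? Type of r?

p is bytes; r is float

bytes, float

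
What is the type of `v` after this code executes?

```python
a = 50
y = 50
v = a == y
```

Equality comparison returns bool

bool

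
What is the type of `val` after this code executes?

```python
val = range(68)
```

range() returns a range object

range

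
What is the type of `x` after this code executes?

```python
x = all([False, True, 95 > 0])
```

all() returns bool

bool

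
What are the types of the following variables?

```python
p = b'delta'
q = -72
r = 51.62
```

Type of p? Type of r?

p is bytes; r is float

bytes, float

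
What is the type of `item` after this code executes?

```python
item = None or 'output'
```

'or' with None returns the other value ('output', str)

str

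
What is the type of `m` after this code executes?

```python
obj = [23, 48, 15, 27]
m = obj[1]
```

Indexing a list of ints returns int (obj[1] = 48)

int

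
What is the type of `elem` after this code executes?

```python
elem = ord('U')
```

ord() returns int (Unicode code point)

int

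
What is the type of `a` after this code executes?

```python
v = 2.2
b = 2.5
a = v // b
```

float // float returns float (floor division preserves float type)

float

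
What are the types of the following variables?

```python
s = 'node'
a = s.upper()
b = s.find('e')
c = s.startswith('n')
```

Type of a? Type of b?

str.upper() returns str; str.find() returns int

str, int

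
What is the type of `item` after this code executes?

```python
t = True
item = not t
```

'not' always returns bool

bool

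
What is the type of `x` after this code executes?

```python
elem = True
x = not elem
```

'not' always returns bool

bool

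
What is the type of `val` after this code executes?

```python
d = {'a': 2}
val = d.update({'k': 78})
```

dict.update() returns None

NoneType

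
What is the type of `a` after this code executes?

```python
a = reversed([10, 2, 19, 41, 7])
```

reversed() on a list returns a list_reverseiterator

list_reverseiterator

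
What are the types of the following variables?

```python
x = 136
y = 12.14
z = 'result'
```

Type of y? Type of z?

y is float; z is str

float, str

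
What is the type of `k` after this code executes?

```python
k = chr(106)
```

chr() returns str (single character)

str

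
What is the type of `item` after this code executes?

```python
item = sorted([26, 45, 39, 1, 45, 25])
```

sorted() always returns list

list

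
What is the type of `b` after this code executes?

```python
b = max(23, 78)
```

max() of ints returns int

int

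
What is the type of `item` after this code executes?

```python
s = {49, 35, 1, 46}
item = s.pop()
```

Popping from a set of ints returns int

int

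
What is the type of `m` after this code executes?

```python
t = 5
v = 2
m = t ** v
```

int ** positive int returns int (5 ** 2 = 25)

int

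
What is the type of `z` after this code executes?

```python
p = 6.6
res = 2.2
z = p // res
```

float // float returns float (floor division preserves float type)

float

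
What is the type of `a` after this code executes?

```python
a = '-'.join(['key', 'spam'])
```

str.join() returns str

str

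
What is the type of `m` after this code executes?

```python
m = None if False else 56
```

Ternary: condition is False, else branch (56) taken → int

int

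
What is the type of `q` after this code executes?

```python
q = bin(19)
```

bin() returns str representation

str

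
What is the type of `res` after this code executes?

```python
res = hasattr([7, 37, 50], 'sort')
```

hasattr() returns bool

bool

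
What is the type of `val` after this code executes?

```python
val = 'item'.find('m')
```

str.find() returns int (index, or -1)

int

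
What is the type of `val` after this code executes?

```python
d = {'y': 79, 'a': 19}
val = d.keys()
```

.keys() returns a dict_keys view object

dict_keys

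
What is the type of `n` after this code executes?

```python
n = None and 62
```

'and' returns first falsy value (None)

NoneType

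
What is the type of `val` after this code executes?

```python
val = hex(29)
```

hex() returns str representation

str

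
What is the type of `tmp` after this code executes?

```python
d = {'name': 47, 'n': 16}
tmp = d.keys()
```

.keys() returns a dict_keys view object

dict_keys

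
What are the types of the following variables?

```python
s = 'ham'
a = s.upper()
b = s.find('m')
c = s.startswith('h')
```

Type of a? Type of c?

str.upper() returns str; str.startswith() returns bool

str, bool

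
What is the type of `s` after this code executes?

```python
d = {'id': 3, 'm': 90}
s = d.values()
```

.values() returns a dict_values view object

dict_values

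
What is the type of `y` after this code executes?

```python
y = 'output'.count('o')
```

str.count() returns int

int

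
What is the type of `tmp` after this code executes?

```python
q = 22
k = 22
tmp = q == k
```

Equality comparison returns bool

bool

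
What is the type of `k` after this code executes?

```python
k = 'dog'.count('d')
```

str.count() returns int

int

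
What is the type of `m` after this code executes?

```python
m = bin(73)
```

bin() returns str representation

str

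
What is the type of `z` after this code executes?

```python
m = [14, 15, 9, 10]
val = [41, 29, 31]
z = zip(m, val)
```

zip() returns a zip iterator object

zip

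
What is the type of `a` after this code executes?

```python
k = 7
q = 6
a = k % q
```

int % int returns int (7 % 6 = 1)

int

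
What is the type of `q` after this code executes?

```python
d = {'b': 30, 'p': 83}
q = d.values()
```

.values() returns a dict_values view object

dict_values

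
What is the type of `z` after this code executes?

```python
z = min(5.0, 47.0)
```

min() of floats returns float

float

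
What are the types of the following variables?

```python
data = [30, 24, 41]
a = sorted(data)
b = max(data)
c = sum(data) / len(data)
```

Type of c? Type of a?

int / int returns float; sorted() returns list

float, list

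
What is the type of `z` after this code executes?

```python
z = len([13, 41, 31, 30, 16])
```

len() always returns int

int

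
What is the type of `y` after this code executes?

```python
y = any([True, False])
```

any() returns bool

bool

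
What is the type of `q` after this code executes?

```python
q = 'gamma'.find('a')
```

str.find() returns int (index, or -1)

int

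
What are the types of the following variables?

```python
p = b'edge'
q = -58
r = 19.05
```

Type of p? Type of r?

p is bytes; r is float

bytes, float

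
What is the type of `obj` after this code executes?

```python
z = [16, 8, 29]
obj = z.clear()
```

list.clear() returns None

NoneType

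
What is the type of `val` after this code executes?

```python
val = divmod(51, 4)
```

divmod() returns a tuple (quotient, remainder)

tuple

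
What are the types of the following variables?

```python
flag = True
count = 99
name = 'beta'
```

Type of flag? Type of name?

flag is bool; name is str

bool, str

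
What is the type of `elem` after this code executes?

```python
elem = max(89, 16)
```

max() of ints returns int

int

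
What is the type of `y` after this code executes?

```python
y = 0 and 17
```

'and' returns the first falsy value (0, which is int)

int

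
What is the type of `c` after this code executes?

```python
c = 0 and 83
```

'and' returns the first falsy value (0, which is int)

int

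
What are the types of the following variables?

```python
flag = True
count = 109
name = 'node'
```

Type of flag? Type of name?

flag is bool; name is str

bool, str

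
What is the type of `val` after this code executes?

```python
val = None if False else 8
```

Ternary: condition is False, else branch (8) taken → int

int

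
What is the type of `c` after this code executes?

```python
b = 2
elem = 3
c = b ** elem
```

int ** positive int returns int (2 ** 3 = 8)

int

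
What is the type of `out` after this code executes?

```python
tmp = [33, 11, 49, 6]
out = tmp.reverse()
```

list.reverse() returns None

NoneType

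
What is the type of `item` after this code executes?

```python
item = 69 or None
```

'or' returns first truthy value (69, int)

int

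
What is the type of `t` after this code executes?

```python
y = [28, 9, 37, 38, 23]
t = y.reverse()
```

list.reverse() returns None

NoneType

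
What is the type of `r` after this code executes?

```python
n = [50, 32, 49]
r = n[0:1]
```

Slicing a list always returns a list

list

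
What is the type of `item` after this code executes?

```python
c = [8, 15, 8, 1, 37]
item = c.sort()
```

list.sort() returns None (sorts in place)

NoneType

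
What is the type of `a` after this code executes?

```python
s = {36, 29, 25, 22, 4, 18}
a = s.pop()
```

Popping from a set of ints returns int

int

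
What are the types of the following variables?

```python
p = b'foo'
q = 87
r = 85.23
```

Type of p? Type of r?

p is bytes; r is float

bytes, float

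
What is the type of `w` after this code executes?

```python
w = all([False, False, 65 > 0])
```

all() returns bool

bool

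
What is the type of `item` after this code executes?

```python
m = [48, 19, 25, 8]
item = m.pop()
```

list.pop() returns the popped element (int here)

int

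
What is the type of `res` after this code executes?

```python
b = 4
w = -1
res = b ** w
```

int ** negative int returns float

float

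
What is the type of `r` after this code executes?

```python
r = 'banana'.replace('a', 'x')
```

str.replace() returns str

str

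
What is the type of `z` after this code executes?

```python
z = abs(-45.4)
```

abs() of float returns float

float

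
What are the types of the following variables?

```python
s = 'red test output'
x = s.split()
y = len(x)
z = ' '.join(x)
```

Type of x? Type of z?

str.split() returns list; str.join() returns str

list, str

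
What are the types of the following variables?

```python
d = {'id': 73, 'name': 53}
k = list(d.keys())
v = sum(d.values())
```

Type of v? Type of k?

sum of int values returns int; list(...) returns list

int, list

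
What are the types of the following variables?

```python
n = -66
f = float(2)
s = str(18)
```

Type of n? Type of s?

n is int; s is str

int, str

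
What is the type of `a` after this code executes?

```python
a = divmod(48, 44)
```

divmod() returns a tuple (quotient, remainder)

tuple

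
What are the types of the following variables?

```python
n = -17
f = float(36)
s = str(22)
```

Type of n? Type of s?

n is int; s is str

int, str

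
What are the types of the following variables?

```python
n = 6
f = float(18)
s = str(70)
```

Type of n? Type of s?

n is int; s is str

int, str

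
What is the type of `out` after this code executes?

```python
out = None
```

None has type NoneType

NoneType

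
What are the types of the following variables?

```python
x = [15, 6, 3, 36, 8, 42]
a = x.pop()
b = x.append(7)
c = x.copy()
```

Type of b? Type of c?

list.append() returns None; list.copy() returns list

NoneType, list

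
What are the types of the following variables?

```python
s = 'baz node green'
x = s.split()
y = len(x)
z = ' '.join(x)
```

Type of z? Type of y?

str.join() returns str; len() returns int

str, int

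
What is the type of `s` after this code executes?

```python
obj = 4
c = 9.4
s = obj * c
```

int * float returns float (4 * 9.4 = 37.6)

float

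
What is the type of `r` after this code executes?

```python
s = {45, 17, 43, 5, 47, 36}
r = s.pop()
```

Popping from a set of ints returns int

int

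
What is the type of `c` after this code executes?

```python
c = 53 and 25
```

'and' returns the last value when all truthy (25, which is int)

int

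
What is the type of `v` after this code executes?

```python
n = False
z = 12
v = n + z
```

bool + int returns int (False is 0, so 0 + 12 = 12)

int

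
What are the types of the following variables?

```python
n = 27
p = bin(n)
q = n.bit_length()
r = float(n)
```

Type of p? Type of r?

bin() returns str; float() returns float

str, float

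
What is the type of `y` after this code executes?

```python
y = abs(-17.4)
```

abs() of float returns float

float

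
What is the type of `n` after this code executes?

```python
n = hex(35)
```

hex() returns str representation

str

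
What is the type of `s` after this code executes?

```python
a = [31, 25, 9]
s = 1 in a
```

'in' operator returns bool

bool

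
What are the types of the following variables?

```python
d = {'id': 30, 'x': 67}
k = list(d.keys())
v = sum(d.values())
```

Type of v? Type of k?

sum of int values returns int; list(...) returns list

int, list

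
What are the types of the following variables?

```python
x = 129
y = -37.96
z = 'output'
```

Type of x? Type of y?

x is int; y is float

int, float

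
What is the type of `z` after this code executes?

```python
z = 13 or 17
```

'or' returns the first truthy value (13, which is int)

int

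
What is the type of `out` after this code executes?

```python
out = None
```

None has type NoneType

NoneType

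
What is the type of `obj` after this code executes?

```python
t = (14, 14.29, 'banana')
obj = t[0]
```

Index 0 of tuple is 14 which is int

int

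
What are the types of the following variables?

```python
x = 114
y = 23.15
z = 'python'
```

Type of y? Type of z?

y is float; z is str

float, str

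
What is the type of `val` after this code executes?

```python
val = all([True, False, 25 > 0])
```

all() returns bool

bool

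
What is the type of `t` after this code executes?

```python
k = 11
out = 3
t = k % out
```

int % int returns int (11 % 3 = 2)

int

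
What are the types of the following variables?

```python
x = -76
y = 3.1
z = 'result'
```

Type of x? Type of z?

x is int; z is str

int, str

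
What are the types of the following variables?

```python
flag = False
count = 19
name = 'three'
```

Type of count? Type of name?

count is int; name is str

int, str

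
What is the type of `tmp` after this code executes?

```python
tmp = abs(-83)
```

abs() of int returns int

int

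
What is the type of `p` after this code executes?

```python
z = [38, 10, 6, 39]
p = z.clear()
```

list.clear() returns None

NoneType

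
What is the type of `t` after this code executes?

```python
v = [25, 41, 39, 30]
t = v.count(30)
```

list.count() returns int

int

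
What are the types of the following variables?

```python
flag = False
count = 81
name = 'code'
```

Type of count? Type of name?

count is int; name is str

int, str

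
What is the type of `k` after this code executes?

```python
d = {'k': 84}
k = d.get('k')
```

dict.get() returns the value (int) when key is found

int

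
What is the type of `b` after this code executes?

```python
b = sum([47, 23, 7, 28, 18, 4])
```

sum() of ints returns int

int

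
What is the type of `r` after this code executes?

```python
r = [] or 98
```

'or' returns first truthy value (98, which is int)

int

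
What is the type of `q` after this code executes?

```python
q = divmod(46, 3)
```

divmod() returns a tuple (quotient, remainder)

tuple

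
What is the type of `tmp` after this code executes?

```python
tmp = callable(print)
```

callable() returns bool

bool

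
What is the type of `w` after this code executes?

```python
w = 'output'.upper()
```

str.upper() returns str

str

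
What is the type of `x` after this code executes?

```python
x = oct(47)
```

oct() returns str representation

str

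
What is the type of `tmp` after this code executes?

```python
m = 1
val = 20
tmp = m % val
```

int % int returns int (1 % 20 = 1)

int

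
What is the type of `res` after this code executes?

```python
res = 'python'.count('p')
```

str.count() returns int

int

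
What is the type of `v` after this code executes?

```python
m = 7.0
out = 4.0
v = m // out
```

float // float returns float (floor division preserves float type)

float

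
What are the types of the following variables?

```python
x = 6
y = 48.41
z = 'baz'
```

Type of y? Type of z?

y is float; z is str

float, str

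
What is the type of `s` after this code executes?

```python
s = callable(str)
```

callable() returns bool

bool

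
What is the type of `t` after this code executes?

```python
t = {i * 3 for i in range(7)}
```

A set comprehension {expr for x in iterable} produces a set

set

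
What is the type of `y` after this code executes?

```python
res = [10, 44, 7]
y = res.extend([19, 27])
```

list.extend() returns None

NoneType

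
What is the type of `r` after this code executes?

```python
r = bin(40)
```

bin() returns str representation

str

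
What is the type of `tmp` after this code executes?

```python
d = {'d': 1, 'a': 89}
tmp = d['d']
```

Accessing dict[str, int] with key 'd' returns int value 1

int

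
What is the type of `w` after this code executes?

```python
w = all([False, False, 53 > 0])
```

all() returns bool

bool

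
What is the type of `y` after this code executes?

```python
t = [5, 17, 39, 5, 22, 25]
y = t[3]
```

Indexing a list of ints returns int (t[3] = 5)

int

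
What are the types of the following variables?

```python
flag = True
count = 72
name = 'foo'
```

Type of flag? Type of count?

flag is bool; count is int

bool, int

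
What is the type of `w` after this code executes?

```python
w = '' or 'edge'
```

'or' returns first truthy value ('edge', which is str)

str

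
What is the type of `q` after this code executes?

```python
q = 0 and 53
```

'and' returns the first falsy value (0, which is int)

int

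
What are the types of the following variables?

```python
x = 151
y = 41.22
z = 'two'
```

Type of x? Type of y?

x is int; y is float

int, float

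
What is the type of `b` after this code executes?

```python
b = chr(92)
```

chr() returns str (single character)

str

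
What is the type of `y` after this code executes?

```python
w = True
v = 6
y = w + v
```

bool + int returns int (True is 1, so 1 + 6 = 7)

int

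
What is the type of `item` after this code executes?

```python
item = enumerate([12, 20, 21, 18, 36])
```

enumerate() returns an enumerate iterator object

enumerate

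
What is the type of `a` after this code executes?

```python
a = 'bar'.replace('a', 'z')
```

str.replace() returns str

str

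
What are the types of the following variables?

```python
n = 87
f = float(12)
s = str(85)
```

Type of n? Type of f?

n is int; f is float

int, float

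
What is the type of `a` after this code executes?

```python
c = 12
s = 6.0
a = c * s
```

int * float returns float (12 * 6.0 = 72.0)

float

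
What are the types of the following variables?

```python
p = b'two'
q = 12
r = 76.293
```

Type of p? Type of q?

p is bytes; q is int

bytes, int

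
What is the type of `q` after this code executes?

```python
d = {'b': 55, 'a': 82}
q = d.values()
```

.values() returns a dict_values view object

dict_values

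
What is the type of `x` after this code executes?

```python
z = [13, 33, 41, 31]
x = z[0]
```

Indexing a list of ints returns int (z[0] = 13)

int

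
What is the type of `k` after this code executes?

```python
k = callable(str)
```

callable() returns bool

bool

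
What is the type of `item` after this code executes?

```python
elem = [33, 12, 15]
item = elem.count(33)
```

list.count() returns int

int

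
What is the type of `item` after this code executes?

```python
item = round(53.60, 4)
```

round() with ndigits arg returns float

float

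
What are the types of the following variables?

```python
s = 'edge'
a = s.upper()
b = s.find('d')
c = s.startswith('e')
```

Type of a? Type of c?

str.upper() returns str; str.startswith() returns bool

str, bool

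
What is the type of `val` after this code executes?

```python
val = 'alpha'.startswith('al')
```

str.startswith() returns bool

bool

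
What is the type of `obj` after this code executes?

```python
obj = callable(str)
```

callable() returns bool

bool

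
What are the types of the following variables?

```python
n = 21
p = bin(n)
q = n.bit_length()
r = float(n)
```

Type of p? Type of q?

bin() returns str; int.bit_length() returns int

str, int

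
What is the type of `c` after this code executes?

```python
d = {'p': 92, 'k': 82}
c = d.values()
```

.values() returns a dict_values view object

dict_values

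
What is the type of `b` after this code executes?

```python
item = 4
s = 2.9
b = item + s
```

int + float returns float (4 + 2.9 = 6.9)

float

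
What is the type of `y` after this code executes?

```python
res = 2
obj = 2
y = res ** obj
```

int ** positive int returns int (2 ** 2 = 4)

int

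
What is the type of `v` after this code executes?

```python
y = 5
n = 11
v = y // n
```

int // int returns int (5 // 11 = 0)

int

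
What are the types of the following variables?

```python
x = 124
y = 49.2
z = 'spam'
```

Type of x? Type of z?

x is int; z is str

int, str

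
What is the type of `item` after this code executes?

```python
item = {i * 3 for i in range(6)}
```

A set comprehension {expr for x in iterable} produces a set

set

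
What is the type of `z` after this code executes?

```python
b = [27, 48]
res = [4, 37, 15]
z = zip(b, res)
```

zip() returns a zip iterator object

zip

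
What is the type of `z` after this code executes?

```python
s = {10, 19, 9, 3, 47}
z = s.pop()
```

Popping from a set of ints returns int

int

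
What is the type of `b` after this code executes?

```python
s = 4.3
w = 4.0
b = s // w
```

float // float returns float (floor division preserves float type)

float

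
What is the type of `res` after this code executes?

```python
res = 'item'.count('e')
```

str.count() returns int

int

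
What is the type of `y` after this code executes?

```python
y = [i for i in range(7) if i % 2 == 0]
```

A list comprehension [...] produces a list

list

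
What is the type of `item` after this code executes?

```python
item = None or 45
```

'or' with None returns the other value (45, int)

int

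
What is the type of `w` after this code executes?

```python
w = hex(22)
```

hex() returns str representation

str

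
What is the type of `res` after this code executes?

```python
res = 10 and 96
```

'and' returns the last value when all truthy (96, which is int)

int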